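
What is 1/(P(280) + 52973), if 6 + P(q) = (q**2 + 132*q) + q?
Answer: 1/168607 ≈ 5.9310e-6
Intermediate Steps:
P(q) = -6 + q**2 + 133*q (P(q) = -6 + ((q**2 + 132*q) + q) = -6 + (q**2 + 133*q) = -6 + q**2 + 133*q)
1/(P(280) + 52973) = 1/((-6 + 280**2 + 133*280) + 52973) = 1/((-6 + 78400 + 37240) + 52973) = 1/(115634 + 52973) = 1/168607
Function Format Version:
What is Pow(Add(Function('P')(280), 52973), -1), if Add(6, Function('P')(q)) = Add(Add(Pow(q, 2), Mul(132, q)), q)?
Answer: Rational(1, 168607) ≈ 5.9310e-6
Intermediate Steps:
Function('P')(q) = Add(-6, Pow(q, 2), Mul(133, q)) (Function('P')(q) = Add(-6, Add(Add(Pow(q, 2), Mul(132, q)), q)) = Add(-6, Add(Pow(q, 2), Mul(133, q))) = Add(-6, Pow(q, 2), Mul(133, q)))
Pow(Add(Function('P')(280), 52973), -1) = Pow(Add(Add(-6, Pow(280, 2), Mul(133, 280)), 52973), -1) = Pow(Add(Add(-6, 78400, 37240), 52973), -1) = Pow(Add(115634, 52973), -1) = Pow(168607, -1) = Rational(1, 168607)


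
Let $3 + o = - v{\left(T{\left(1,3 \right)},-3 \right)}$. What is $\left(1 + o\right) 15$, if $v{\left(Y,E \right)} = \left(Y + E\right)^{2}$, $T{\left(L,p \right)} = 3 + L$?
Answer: $-45$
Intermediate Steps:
$v{\left(Y,E \right)} = \left(E + Y\right)^{2}$
$o = -4$ ($o = -3 - \left(-3 + \left(3 + 1\right)\right)^{2} = -3 - \left(-3 + 4\right)^{2} = -3 - 1^{2} = -3 - 1 = -4$)
$\left(1 + o\right) 15 = \left(1 - 4\right) 15 = \left(-3\right) 15 = -45$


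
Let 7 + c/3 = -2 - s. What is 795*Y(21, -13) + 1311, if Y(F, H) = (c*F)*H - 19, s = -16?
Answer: -4571529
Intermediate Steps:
c = 21 (c = -21 + 3*(-2 - 1*(-16)) = -21 + 3*(-2 + 16) = -21 + 3*14 = -21 + 42 = 21)
Y(F, H) = -19 + 21*F*H (Y(F, H) = (21*F)*H - 19 = 21*F*H - 19 = -19 + 21*F*H)
795*Y(21, -13) + 1311 = 795*(-19 + 21*21*(-13)) + 1311 = 795*(-19 - 5733) + 1311 = 795*(-5752) + 1311 = -4572840 + 1311 = -4571529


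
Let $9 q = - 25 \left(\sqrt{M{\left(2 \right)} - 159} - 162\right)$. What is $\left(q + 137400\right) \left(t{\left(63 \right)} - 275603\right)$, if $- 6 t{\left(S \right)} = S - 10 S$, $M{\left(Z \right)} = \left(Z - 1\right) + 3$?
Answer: $-37978846725 + \frac{13775425 i \sqrt{155}}{18} \approx -3.7979 \cdot 10^{10} + 9.5279 \cdot 10^{6} i$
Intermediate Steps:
$M{\left(Z \right)} = 2 + Z$ ($M{\left(Z \right)} = \left(-1 + Z\right) + 3 = 2 + Z$)
$t{\left(S \right)} = \frac{3 S}{2}$ ($t{\left(S \right)} = - \frac{S - 10 S}{6} = - \frac{\left(-9\right) S}{6} = \frac{3 S}{2}$)
$q = 450 - \frac{25 i \sqrt{155}}{9}$ ($q = \frac{\left(-25\right) \left(\sqrt{\left(2 + 2\right) - 159} - 162\right)}{9} = \frac{\left(-25\right) \left(\sqrt{4 - 159} - 162\right)}{9} = \frac{\left(-25\right) \left(\sqrt{-155} - 162\right)}{9} = \frac{\left(-25\right) \left(i \sqrt{155} - 162\right)}{9} = \frac{\left(-25\right) \left(-162 + i \sqrt{155}\right)}{9} = \frac{4050 - 25 i \sqrt{155}}{9} = 450 - \frac{25 i \sqrt{155}}{9} \approx 450.0 - 34.583 i$)
$\left(q + 137400\right) \left(t{\left(63 \right)} - 275603\right) = \left(\left(450 - \frac{25 i \sqrt{155}}{9}\right) + 137400\right) \left(\frac{3}{2} \cdot 63 - 275603\right) = \left(137850 - \frac{25 i \sqrt{155}}{9}\right) \left(\frac{189}{2} - 275603\right) = \left(137850 - \frac{25 i \sqrt{155}}{9}\right) \left(- \frac{551017}{2}\right) = -37978846725 + \frac{13775425 i \sqrt{155}}{18}$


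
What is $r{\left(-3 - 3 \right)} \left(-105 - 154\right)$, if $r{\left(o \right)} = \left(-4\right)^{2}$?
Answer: $-4144$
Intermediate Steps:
$r{\left(o \right)} = 16$
$r{\left(-3 - 3 \right)} \left(-105 - 154\right) = 16 \left(-105 - 154\right) = 16 \left(-259\right) = -4144$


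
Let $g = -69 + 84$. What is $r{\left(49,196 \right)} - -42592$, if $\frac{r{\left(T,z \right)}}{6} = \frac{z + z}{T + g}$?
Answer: $\frac{170515}{4} \approx 42629.0$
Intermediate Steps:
$g = 15$
$r{\left(T,z \right)} = \frac{12 z}{15 + T}$ ($r{\left(T,z \right)} = 6 \frac{z + z}{T + 15} = 6 \frac{2 z}{15 + T} = \frac{12 z}{15 + T}$)
$r{\left(49,196 \right)} - -42592 = 12 \cdot 196 \frac{1}{15 + 49} - -42592 = 12 \cdot 196 \cdot \frac{1}{64} + 42592 = \frac{147}{4} + 42592 = \frac{170515}{4}$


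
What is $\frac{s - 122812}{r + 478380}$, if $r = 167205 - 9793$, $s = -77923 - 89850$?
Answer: $- \frac{290585}{635792} \approx -0.45704$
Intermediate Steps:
$s = -167773$
$r = 157412$
$\frac{s - 122812}{r + 478380} = \frac{-167773 - 122812}{157412 + 478380} = - \frac{290585}{635792}$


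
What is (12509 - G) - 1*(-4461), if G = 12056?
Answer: 4914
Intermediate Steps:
(12509 - G) - 1*(-4461) = (12509 - 1*12056) - 1*(-4461) = (12509 - 12056) + 4461 = 453 + 4461 = 4914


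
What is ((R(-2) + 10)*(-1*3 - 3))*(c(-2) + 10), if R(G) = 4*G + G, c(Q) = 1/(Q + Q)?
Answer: 0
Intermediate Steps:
c(Q) = 1/(2*Q)
R(G) = 5*G
((R(-2) + 10)*(-1*3 - 3))*(c(-2) + 10) = ((5*(-2) + 10)*(-1*3 - 3))*((½)/(-2) + 10) = ((-10 + 10)*(-3 - 3))*((½)*(-½) + 10) = (0*(-6))*(-¼ + 10) = 0*(39/4) = 0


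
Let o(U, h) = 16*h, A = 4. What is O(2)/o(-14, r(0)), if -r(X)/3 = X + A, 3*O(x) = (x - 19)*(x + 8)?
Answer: 85/288 ≈ 0.29514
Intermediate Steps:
O(x) = (-19 + x)*(8 + x)/3 (O(x) = ((x - 19)*(x + 8))/3 = ((-19 + x)*(8 + x))/3 = (-19 + x)*(8 + x)/3)
r(X) = -12 - 3*X (r(X) = -3*(X + 4) = -3*(4 + X) = -12 - 3*X)
O(2)/o(-14, r(0)) = (-152/3 - 11/3*2 + (⅓)*2²)/((16*(-12 - 3*0))) = (-152/3 - 22/3 + (⅓)*4)/((16*(-12 + 0))) = (-152/3 - 22/3 + 4/3)/((16*(-12))) = -170/3/(-192) = -170/3*(-1/192) = 85/288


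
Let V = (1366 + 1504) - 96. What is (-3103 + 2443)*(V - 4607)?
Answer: 1209780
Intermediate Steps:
V = 2774 (V = 2870 - 96 = 2774)
(-3103 + 2443)*(V - 4607) = (-3103 + 2443)*(2774 - 4607) = -660*(-1833) = 1209780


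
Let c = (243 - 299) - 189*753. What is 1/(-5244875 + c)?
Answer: -1/5387248 ≈ -1.8562e-7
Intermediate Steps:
c = -142373 (c = -56 - 142317 = -142373)
1/(-5244875 + c) = 1/(-5244875 - 142373) = 1/(-5387248) = -1/5387248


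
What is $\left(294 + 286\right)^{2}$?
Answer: $336400$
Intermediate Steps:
$\left(294 + 286\right)^{2} = 580^{2} = 336400$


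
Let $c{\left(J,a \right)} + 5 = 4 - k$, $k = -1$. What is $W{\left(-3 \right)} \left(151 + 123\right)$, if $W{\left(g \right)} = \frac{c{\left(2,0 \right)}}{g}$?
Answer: $0$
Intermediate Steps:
$c{\left(J,a \right)} = 0$ ($c{\left(J,a \right)} = -5 + \left(4 - -1\right) = -5 + \left(4 + 1\right) = -5 + 5 = 0$)
$W{\left(g \right)} = 0$ ($W{\left(g \right)} = \frac{0}{g} = 0$)
$W{\left(-3 \right)} \left(151 + 123\right) = 0 \left(151 + 123\right) = 0 \cdot 274 = 0$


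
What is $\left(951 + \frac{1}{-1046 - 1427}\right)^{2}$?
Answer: $\frac{5531066719684}{6115729} \approx 9.044 \cdot 10^{5}$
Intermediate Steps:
$\left(951 + \frac{1}{-1046 - 1427}\right)^{2} = \left(951 + \frac{1}{-2473}\right)^{2} = \left(951 - \frac{1}{2473}\right)^{2} = \left(\frac{2351822}{2473}\right)^{2} = \frac{5531066719684}{6115729}$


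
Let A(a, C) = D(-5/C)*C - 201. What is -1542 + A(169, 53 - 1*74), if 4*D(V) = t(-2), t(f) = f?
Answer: -3465/2 ≈ -1732.5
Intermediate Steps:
D(V) = -½ (D(V) = (¼)*(-2) = -½)
A(a, C) = -201 - C/2 (A(a, C) = -C/2 - 201 = -201 - C/2)
-1542 + A(169, 53 - 1*74) = -1542 + (-201 - (53 - 1*74)/2) = -1542 + (-201 - (53 - 74)/2) = -1542 + (-201 - ½*(-21)) = -1542 + (-201 + 21/2) = -1542 - 381/2 = -3465/2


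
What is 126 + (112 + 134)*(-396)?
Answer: -97290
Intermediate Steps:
126 + (112 + 134)*(-396) = 126 + 246*(-396) = 126 - 97416 = -97290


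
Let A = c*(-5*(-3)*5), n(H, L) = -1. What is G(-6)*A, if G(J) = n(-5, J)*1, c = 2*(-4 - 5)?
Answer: 1350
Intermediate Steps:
c = -18 (c = 2*(-9) = -18)
G(J) = -1 (G(J) = -1*1 = -1)
A = -1350 (A = -18*(-5*(-3))*5 = -270*5 = -18*75 = -1350)
G(-6)*A = -1*(-1350) = 1350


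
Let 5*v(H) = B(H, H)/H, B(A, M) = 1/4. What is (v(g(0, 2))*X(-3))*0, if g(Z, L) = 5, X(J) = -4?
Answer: 0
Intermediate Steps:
B(A, M) = ¼
v(H) = 1/(20*H) (v(H) = (1/(4*H))/5 = 1/(20*H))
(v(g(0, 2))*X(-3))*0 = (((1/20)/5)*(-4))*0 = (((1/20)*(⅕))*(-4))*0 = ((1/100)*(-4))*0 = -1/25*0 = 0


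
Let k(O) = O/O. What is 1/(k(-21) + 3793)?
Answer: 1/3794 ≈ 0.00026357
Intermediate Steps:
k(O) = 1
1/(k(-21) + 3793) = 1/(1 + 3793) = 1/3794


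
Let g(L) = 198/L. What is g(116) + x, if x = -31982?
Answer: -1854857/58 ≈ -31980.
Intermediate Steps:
g(116) + x = 198/116 - 31982 = 198*(1/116) - 31982 = 99/58 - 31982 = -1854857/58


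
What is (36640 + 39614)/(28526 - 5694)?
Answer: 38127/11416 ≈ 3.3398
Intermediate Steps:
(36640 + 39614)/(28526 - 5694) = 76254/22832 = 76254*(1/22832) = 38127/11416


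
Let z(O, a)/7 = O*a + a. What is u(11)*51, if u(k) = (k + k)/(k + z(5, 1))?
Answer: 1122/53 ≈ 21.170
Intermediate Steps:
z(O, a) = 7*a + 7*O*a (z(O, a) = 7*(O*a + a) = 7*(a + O*a) = 7*a + 7*O*a)
u(k) = 2*k/(42 + k) (u(k) = (k + k)/(k + 7*1*(1 + 5)) = (2*k)/(k + 7*1*6) = (2*k)/(k + 42) = (2*k)/(42 + k) = 2*k/(42 + k))
u(11)*51 = (2*11/(42 + 11))*51 = (2*11/53)*51 = (2*11*(1/53))*51 = (22/53)*51 = 1122/53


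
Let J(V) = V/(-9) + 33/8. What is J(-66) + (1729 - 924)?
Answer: 19595/24 ≈ 816.46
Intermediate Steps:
J(V) = 33/8 - V/9 (J(V) = V*(-1/9) + 33*(1/8) = -V/9 + 33/8 = 33/8 - V/9)
J(-66) + (1729 - 924) = (33/8 - 1/9*(-66)) + (1729 - 924) = (33/8 + 22/3) + 805 = 275/24 + 805 = 19595/24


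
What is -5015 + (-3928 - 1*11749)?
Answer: -20692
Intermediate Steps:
-5015 + (-3928 - 1*11749) = -5015 + (-3928 - 11749) = -5015 - 15677 = -20692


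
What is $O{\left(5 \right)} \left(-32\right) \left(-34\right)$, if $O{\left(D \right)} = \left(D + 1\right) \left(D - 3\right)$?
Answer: $13056$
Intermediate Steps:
$O{\left(D \right)} = \left(1 + D\right) \left(-3 + D\right)$
$O{\left(5 \right)} \left(-32\right) \left(-34\right) = \left(-3 + 5^{2} - 10\right) \left(-32\right) \left(-34\right) = \left(-3 + 25 - 10\right) \left(-32\right) \left(-34\right) = 12 \left(-32\right) \left(-34\right) = \left(-384\right) \left(-34\right) = 13056$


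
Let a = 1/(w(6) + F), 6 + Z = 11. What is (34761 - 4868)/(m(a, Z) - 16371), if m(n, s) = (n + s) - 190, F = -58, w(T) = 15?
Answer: -1285399/711909 ≈ -1.8056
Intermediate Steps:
Z = 5 (Z = -6 + 11 = 5)
a = -1/43 (a = 1/(15 - 58) = 1/(-43) = -1/43 ≈ -0.023256)
m(n, s) = -190 + n + s
(34761 - 4868)/(m(a, Z) - 16371) = (34761 - 4868)/((-190 - 1/43 + 5) - 16371) = 29893/(-7956/43 - 16371) = 29893/(-711909/43) = 29893*(-43/711909) = -1285399/711909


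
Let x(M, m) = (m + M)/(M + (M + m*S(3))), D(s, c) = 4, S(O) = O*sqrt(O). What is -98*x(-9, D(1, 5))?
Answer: 245/3 + 490*sqrt(3)/9 ≈ 175.97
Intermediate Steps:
S(O) = O**(3/2)
x(M, m) = (M + m)/(2*M + 3*m*sqrt(3)) (x(M, m) = (m + M)/(M + (M + m*3**(3/2))) = (M + m)/(M + (M + m*(3*sqrt(3)))) = (M + m)/(M + (M + 3*m*sqrt(3))) = (M + m)/(2*M + 3*m*sqrt(3)))
-98*x(-9, D(1, 5)) = -98*(-9 + 4)/(2*(-9) + 3*4*sqrt(3)) = -98*(-5)/(-18 + 12*sqrt(3)) = -(-490)/(-18 + 12*sqrt(3)) = 490/(-18 + 12*sqrt(3))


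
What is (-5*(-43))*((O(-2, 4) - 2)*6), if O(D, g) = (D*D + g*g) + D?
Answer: 20640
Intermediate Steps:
O(D, g) = D + D**2 + g**2 (O(D, g) = (D**2 + g**2) + D = D + D**2 + g**2)
(-5*(-43))*((O(-2, 4) - 2)*6) = (-5*(-43))*(((-2 + (-2)**2 + 4**2) - 2)*6) = 215*(((-2 + 4 + 16) - 2)*6) = 215*((18 - 2)*6) = 215*(16*6) = 215*96 = 20640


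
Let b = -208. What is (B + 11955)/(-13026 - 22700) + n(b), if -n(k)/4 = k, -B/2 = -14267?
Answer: 29683543/35726 ≈ 830.87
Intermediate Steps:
B = 28534 (B = -2*(-14267) = 28534)
n(k) = -4*k
(B + 11955)/(-13026 - 22700) + n(b) = (28534 + 11955)/(-13026 - 22700) - 4*(-208) = 40489/(-35726) + 832 = 40489*(-1/35726) + 832 = -40489/35726 + 832 = 29683543/35726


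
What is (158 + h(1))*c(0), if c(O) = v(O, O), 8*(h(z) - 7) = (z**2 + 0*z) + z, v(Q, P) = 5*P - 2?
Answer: -661/2 ≈ -330.50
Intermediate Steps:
v(Q, P) = -2 + 5*P
h(z) = 7 + z/8 + z**2/8 (h(z) = 7 + ((z**2 + 0*z) + z)/8 = 7 + ((z**2 + 0) + z)/8 = 7 + (z**2 + z)/8 = 7 + (z + z**2)/8 = 7 + (z/8 + z**2/8) = 7 + z/8 + z**2/8)
c(O) = -2 + 5*O
(158 + h(1))*c(0) = (158 + (7 + (1/8)*1 + (1/8)*1**2))*(-2 + 5*0) = (158 + (7 + 1/8 + (1/8)*1))*(-2 + 0) = (158 + (7 + 1/8 + 1/8))*(-2) = (158 + 29/4)*(-2) = (661/4)*(-2) = -661/2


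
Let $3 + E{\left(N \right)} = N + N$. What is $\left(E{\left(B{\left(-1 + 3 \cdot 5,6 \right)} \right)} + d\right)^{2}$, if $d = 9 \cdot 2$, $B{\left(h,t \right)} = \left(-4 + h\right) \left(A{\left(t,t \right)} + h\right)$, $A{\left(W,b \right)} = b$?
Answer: $172225$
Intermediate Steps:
$B{\left(h,t \right)} = \left(-4 + h\right) \left(h + t\right)$ ($B{\left(h,t \right)} = \left(-4 + h\right) \left(t + h\right) = \left(-4 + h\right) \left(h + t\right)$)
$E{\left(N \right)} = -3 + 2 N$ ($E{\left(N \right)} = -3 + \left(N + N\right) = -3 + 2 N$)
$d = 18$
$\left(E{\left(B{\left(-1 + 3 \cdot 5,6 \right)} \right)} + d\right)^{2} = \left(\left(-3 + 2 \left(\left(-1 + 3 \cdot 5\right)^{2} - 4 \left(-1 + 3 \cdot 5\right) - 24 + \left(-1 + 3 \cdot 5\right) 6\right)\right) + 18\right)^{2} = \left(\left(-3 + 2 \left(\left(-1 + 15\right)^{2} - 4 \left(-1 + 15\right) - 24 + \left(-1 + 15\right) 6\right)\right) + 18\right)^{2} = \left(\left(-3 + 2 \left(14^{2} - 56 - 24 + 14 \cdot 6\right)\right) + 18\right)^{2} = \left(\left(-3 + 2 \left(196 - 56 - 24 + 84\right)\right) + 18\right)^{2} = \left(\left(-3 + 2 \cdot 200\right) + 18\right)^{2} = \left(\left(-3 + 400\right) + 18\right)^{2} = \left(397 + 18\right)^{2} = 415^{2} = 172225$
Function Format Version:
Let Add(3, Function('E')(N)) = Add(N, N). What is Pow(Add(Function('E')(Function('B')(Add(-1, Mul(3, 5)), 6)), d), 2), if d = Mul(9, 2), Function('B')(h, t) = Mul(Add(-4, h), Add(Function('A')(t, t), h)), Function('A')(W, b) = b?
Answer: 172225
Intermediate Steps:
Function('B')(h, t) = Mul(Add(-4, h), Add(h, t)) (Function('B')(h, t) = Mul(Add(-4, h), Add(t, h)) = Mul(Add(-4, h), Add(h, t)))
Function('E')(N) = Add(-3, Mul(2, N)) (Function('E')(N) = Add(-3, Add(N, N)) = Add(-3, Mul(2, N)))
d = 18
Pow(Add(Function('E')(Function('B')(Add(-1, Mul(3, 5)), 6)), d), 2) = Pow(Add(Add(-3, Mul(2, Add(Pow(Add(-1, Mul(3, 5)), 2), Mul(-4, Add(-1, Mul(3, 5))), Mul(-4, 6), Mul(Add(-1, Mul(3, 5)), 6)))), 18), 2) = Pow(Add(Add(-3, Mul(2, Add(Pow(Add(-1, 15), 2), Mul(-4, Add(-1, 15)), -24, Mul(Add(-1, 15), 6)))), 18), 2) = Pow(Add(Add(-3, Mul(2, Add(Pow(14, 2), Mul(-4, 14), -24, Mul(14, 6)))), 18), 2) = Pow(Add(Add(-3, Mul(2, Add(196, -56, -24, 84))), 18), 2) = Pow(Add(Add(-3, Mul(2, 200)), 18), 2) = Pow(Add(Add(-3, 400), 18), 2) = Pow(Add(397, 18), 2) = Pow(415, 2) = 172225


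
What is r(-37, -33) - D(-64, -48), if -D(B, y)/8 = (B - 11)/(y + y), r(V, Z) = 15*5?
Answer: 325/4 ≈ 81.250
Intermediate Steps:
r(V, Z) = 75
D(B, y) = -4*(-11 + B)/y (D(B, y) = -8*(B - 11)/(y + y) = -8*(-11 + B)/(2*y) = -8*(-11 + B)*1/(2*y) = -4*(-11 + B)/y)
r(-37, -33) - D(-64, -48) = 75 - 4*(11 - 1*(-64))/(-48) = 75 - 4*(-1)*(11 + 64)/48 = 75 - 4*(-1)*75/48 = 75 - 1*(-25/4) = 75 + 25/4 = 325/4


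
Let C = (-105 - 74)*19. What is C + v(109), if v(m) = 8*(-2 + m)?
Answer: -2545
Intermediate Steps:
v(m) = -16 + 8*m
C = -3401 (C = -179*19 = -3401)
C + v(109) = -3401 + (-16 + 8*109) = -3401 + (-16 + 872) = -3401 + 856 = -2545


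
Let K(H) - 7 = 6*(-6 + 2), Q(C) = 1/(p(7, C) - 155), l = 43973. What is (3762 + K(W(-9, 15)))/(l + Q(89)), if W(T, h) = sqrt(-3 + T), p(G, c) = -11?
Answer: 621670/7299517 ≈ 0.085166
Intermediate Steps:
Q(C) = -1/166 (Q(C) = 1/(-11 - 155) = 1/(-166) = -1/166)
K(H) = -17 (K(H) = 7 + 6*(-6 + 2) = 7 + 6*(-4) = 7 - 24 = -17)
(3762 + K(W(-9, 15)))/(l + Q(89)) = (3762 - 17)/(43973 - 1/166) = 3745/(7299517/166) = 3745*(166/7299517) = 621670/7299517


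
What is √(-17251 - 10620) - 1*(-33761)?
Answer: 33761 + I*√27871 ≈ 33761.0 + 166.95*I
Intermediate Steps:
√(-17251 - 10620) - 1*(-33761) = √(-27871) + 33761 = I*√27871 + 33761 = 33761 + I*√27871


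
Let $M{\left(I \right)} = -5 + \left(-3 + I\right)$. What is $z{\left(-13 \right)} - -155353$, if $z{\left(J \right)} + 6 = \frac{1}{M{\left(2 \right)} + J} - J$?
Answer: $\frac{2951839}{19} \approx 1.5536 \cdot 10^{5}$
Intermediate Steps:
$M{\left(I \right)} = -8 + I$
$z{\left(J \right)} = -6 + \frac{1}{-6 + J} - J$ ($z{\left(J \right)} = -6 - \left(J - \frac{1}{\left(-8 + 2\right) + J}\right) = -6 - \left(J - \frac{1}{-6 + J}\right) = -6 + \frac{1}{-6 + J} - J$)
$z{\left(-13 \right)} - -155353 = \frac{37 - \left(-13\right)^{2}}{-6 - 13} - -155353 = \frac{37 - 169}{-19} + 155353 = - \frac{37 - 169}{19} + 155353 = \left(- \frac{1}{19}\right) \left(-132\right) + 155353 = \frac{132}{19} + 155353 = \frac{2951839}{19}$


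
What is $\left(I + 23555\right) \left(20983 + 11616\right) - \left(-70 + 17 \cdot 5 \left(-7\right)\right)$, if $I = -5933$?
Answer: $574460243$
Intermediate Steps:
$\left(I + 23555\right) \left(20983 + 11616\right) - \left(-70 + 17 \cdot 5 \left(-7\right)\right) = \left(-5933 + 23555\right) \left(20983 + 11616\right) - \left(-70 + 17 \cdot 5 \left(-7\right)\right) = 17622 \cdot 32599 - \left(-70 + 17 \left(-35\right)\right) = 574459578 - \left(-70 - 595\right) = 574459578 - -665 = 574459578 + 665 = 574460243$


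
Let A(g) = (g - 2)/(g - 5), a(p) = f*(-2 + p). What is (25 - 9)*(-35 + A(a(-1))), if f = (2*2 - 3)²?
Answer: -550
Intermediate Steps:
f = 1 (f = (4 - 3)² = 1² = 1)
a(p) = -2 + p (a(p) = 1*(-2 + p) = -2 + p)
A(g) = (-2 + g)/(-5 + g)
(25 - 9)*(-35 + A(a(-1))) = (25 - 9)*(-35 + (-2 + (-2 - 1))/(-5 + (-2 - 1))) = 16*(-35 + (-2 - 3)/(-5 - 3)) = 16*(-35 - 5/(-8)) = 16*(-35 - ⅛*(-5)) = 16*(-35 + 5/8) = 16*(-275/8) = -550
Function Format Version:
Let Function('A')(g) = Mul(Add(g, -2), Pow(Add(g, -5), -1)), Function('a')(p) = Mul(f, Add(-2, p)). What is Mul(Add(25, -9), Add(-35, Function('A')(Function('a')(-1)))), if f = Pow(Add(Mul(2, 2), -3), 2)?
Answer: -550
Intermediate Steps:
f = 1 (f = Pow(Add(4, -3), 2) = Pow(1, 2) = 1)
Function('a')(p) = Add(-2, p) (Function('a')(p) = Mul(1, Add(-2, p)) = Add(-2, p))
Function('A')(g) = Mul(Pow(Add(-5, g), -1), Add(-2, g)) (Function('A')(g) = Mul(Add(-2, g), Pow(Add(-5, g), -1)) = Mul(Pow(Add(-5, g), -1), Add(-2, g)))
Mul(Add(25, -9), Add(-35, Function('A')(Function('a')(-1)))) = Mul(Add(25, -9), Add(-35, Mul(Pow(Add(-5, Add(-2, -1)), -1), Add(-2, Add(-2, -1))))) = Mul(16, Add(-35, Mul(Pow(Add(-5, -3), -1), Add(-2, -3)))) = Mul(16, Add(-35, Mul(Pow(-8, -1), -5))) = Mul(16, Add(-35, Mul(Rational(-1, 8), -5))) = Mul(16, Add(-35, Rational(5, 8))) = Mul(16, Rational(-275, 8)) = -550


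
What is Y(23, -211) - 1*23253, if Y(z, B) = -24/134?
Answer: -1557963/67 ≈ -23253.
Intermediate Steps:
Y(z, B) = -12/67 (Y(z, B) = -24*1/134 = -12/67)
Y(23, -211) - 1*23253 = -12/67 - 1*23253 = -12/67 - 23253 = -1557963/67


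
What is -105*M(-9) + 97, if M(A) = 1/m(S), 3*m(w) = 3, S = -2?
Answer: -8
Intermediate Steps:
m(w) = 1 (m(w) = (⅓)*3 = 1)
M(A) = 1 (M(A) = 1/1 = 1)
-105*M(-9) + 97 = -105*1 + 97 = -105 + 97 = -8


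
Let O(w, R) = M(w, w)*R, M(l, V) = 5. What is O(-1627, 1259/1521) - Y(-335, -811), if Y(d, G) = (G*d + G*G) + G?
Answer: -1412386700/1521 ≈ -9.2859e+5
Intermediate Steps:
Y(d, G) = G + G² + G*d (Y(d, G) = (G*d + G²) + G = (G² + G*d) + G = G + G² + G*d)
O(w, R) = 5*R
O(-1627, 1259/1521) - Y(-335, -811) = 5*(1259/1521) - (-811)*(1 - 811 - 335) = 5*(1259*(1/1521)) - (-811)*(-1145) = 5*(1259/1521) - 1*928595 = 6295/1521 - 928595 = -1412386700/1521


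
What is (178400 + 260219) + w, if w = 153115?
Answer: 591734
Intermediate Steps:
(178400 + 260219) + w = (178400 + 260219) + 153115 = 438619 + 153115 = 591734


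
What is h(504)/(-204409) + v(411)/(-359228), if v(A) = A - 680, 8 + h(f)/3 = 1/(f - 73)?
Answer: 27413751799/31648087024612 ≈ 0.00086621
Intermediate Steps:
h(f) = -24 + 3/(-73 + f) (h(f) = -24 + 3/(f - 73) = -24 + 3/(-73 + f))
v(A) = -680 + A
h(504)/(-204409) + v(411)/(-359228) = (3*(585 - 8*504)/(-73 + 504))/(-204409) + (-680 + 411)/(-359228) = (3*(585 - 4032)/431)*(-1/204409) - 269*(-1/359228) = (3*(1/431)*(-3447))*(-1/204409) + 269/359228 = -10341/431*(-1/204409) + 269/359228 = 10341/88100279 + 269/359228 = 27413751799/31648087024612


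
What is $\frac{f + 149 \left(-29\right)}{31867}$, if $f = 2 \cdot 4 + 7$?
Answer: $- \frac{4306}{31867} \approx -0.13512$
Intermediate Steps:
$f = 15$ ($f = 8 + 7 = 15$)
$\frac{f + 149 \left(-29\right)}{31867} = \frac{15 + 149 \left(-29\right)}{31867} = \left(15 - 4321\right) \frac{1}{31867} = \left(-4306\right) \frac{1}{31867} = - \frac{4306}{31867}$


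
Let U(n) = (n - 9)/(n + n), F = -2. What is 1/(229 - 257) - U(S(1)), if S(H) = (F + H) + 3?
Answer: 12/7 ≈ 1.7143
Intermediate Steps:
S(H) = 1 + H (S(H) = (-2 + H) + 3 = 1 + H)
U(n) = (-9 + n)/(2*n) (U(n) = (-9 + n)/((2*n)) = (-9 + n)*(1/(2*n)) = (-9 + n)/(2*n))
1/(229 - 257) - U(S(1)) = 1/(229 - 257) - (-9 + (1 + 1))/(2*(1 + 1)) = 1/(-28) - (-9 + 2)/(2*2) = -1/28 - (-7)/(2*2) = -1/28 - 1*(-7/4) = -1/28 + 7/4 = 12/7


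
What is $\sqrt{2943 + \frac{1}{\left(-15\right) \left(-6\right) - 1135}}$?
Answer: $\frac{\sqrt{3213828530}}{1045} \approx 54.249$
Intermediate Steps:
$\sqrt{2943 + \frac{1}{\left(-15\right) \left(-6\right) - 1135}} = \sqrt{2943 + \frac{1}{90 - 1135}} = \sqrt{2943 + \frac{1}{-1045}} = \sqrt{2943 - \frac{1}{1045}} = \sqrt{\frac{3075434}{1045}} = \frac{\sqrt{3213828530}}{1045}$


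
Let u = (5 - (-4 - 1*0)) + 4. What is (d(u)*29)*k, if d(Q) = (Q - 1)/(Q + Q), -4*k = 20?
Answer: -870/13 ≈ -66.923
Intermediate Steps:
k = -5 (k = -¼*20 = -5)
u = 13 (u = (5 - (-4 + 0)) + 4 = (5 - 1*(-4)) + 4 = (5 + 4) + 4 = 9 + 4 = 13)
d(Q) = (-1 + Q)/(2*Q) (d(Q) = (-1 + Q)/((2*Q)) = (-1 + Q)*(1/(2*Q)) = (-1 + Q)/(2*Q))
(d(u)*29)*k = (((½)*(-1 + 13)/13)*29)*(-5) = (((½)*(1/13)*12)*29)*(-5) = ((6/13)*29)*(-5) = (174/13)*(-5) = -870/13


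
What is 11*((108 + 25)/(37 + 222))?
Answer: 209/37 ≈ 5.6487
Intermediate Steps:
11*((108 + 25)/(37 + 222)) = 11*(133/259) = 11*(133*(1/259)) = 11*(19/37) = 209/37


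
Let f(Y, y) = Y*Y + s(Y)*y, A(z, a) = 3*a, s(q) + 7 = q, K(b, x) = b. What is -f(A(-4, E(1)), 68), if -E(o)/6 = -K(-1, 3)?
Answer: 1376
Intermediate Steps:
s(q) = -7 + q
E(o) = -6 (E(o) = -(-6)*(-1) = -6*1 = -6)
f(Y, y) = Y² + y*(-7 + Y) (f(Y, y) = Y*Y + (-7 + Y)*y = Y² + y*(-7 + Y))
-f(A(-4, E(1)), 68) = -((3*(-6))² + 68*(-7 + 3*(-6))) = -((-18)² + 68*(-7 - 18)) = -(324 + 68*(-25)) = -(324 - 1700) = -1*(-1376) = 1376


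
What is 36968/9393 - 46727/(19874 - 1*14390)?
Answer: -78724733/17170404 ≈ -4.5849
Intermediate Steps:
36968/9393 - 46727/(19874 - 1*14390) = 36968*(1/9393) - 46727/(19874 - 14390) = 36968/9393 - 46727/5484 = -78724733/17170404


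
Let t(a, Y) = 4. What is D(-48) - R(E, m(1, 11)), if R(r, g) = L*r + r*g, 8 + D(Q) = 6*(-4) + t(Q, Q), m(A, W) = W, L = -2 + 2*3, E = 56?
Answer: -868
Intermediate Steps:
L = 4 (L = -2 + 6 = 4)
D(Q) = -28 (D(Q) = -8 + (6*(-4) + 4) = -8 + (-24 + 4) = -8 - 20 = -28)
R(r, g) = 4*r + g*r (R(r, g) = 4*r + r*g = 4*r + g*r)
D(-48) - R(E, m(1, 11)) = -28 - 56*(4 + 11) = -28 - 56*15 = -28 - 1*840 = -28 - 840 = -868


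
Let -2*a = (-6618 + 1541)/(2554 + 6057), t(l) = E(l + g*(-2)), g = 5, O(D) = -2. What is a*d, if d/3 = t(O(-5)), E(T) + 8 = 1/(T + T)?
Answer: -979861/137776 ≈ -7.1120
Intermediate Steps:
E(T) = -8 + 1/(2*T) (E(T) = -8 + 1/(T + T) = -8 + 1/(2*T))
t(l) = -8 + 1/(2*(-10 + l)) (t(l) = -8 + 1/(2*(l + 5*(-2))) = -8 + 1/(2*(l - 10)) = -8 + 1/(2*(-10 + l)))
a = 5077/17222 (a = -(-6618 + 1541)/(2*(2554 + 6057)) = -(-5077)/(2*8611) = -½*(-5077/8611) = 5077/17222 ≈ 0.29480)
d = -193/8 (d = 3*((161 - 16*(-2))/(2*(-10 - 2))) = 3*((½)*(161 + 32)/(-12)) = 3*((½)*(-1/12)*193) = 3*(-193/24) = -193/8 ≈ -24.125)
a*d = (5077/17222)*(-193/8) = -979861/137776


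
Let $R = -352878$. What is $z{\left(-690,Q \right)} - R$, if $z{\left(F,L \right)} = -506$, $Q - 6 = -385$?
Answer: $352372$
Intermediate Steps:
$Q = -379$ ($Q = 6 - 385 = -379$)
$z{\left(-690,Q \right)} - R = -506 - -352878 = -506 + 352878 = 352372$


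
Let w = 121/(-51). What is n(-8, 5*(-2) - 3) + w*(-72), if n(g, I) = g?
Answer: 2768/17 ≈ 162.82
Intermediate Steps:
w = -121/51 (w = 121*(-1/51) = -121/51 ≈ -2.3725)
n(-8, 5*(-2) - 3) + w*(-72) = -8 - 121/51*(-72) = -8 + 2904/17 = 2768/17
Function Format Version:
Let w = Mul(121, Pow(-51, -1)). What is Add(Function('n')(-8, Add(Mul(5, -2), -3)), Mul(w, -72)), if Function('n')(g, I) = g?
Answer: Rational(2768, 17) ≈ 162.82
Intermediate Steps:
w = Rational(-121, 51) (w = Mul(121, Rational(-1, 51)) = Rational(-121, 51) ≈ -2.3725)
Add(Function('n')(-8, Add(Mul(5, -2), -3)), Mul(w, -72)) = Add(-8, Mul(Rational(-121, 51), -72)) = Add(-8, Rational(2904, 17)) = Rational(2768, 17)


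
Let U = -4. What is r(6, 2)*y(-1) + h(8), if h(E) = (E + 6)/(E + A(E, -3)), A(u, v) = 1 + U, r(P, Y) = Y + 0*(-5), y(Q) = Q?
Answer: 4/5 ≈ 0.80000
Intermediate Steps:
r(P, Y) = Y (r(P, Y) = Y + 0 = Y)
A(u, v) = -3 (A(u, v) = 1 - 4 = -3)
h(E) = (6 + E)/(-3 + E) (h(E) = (E + 6)/(E - 3) = (6 + E)/(-3 + E))
r(6, 2)*y(-1) + h(8) = 2*(-1) + (6 + 8)/(-3 + 8) = -2 + 14/5 = 4/5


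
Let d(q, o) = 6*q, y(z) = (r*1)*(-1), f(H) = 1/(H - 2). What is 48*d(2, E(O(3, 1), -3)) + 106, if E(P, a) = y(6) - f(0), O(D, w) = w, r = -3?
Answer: 682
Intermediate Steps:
f(H) = 1/(-2 + H)
y(z) = 3 (y(z) = -3*1*(-1) = -3*(-1) = 3)
E(P, a) = 7/2 (E(P, a) = 3 - 1/(-2 + 0) = 3 - 1/(-2) = 3 - 1*(-½) = 3 + ½ = 7/2)
48*d(2, E(O(3, 1), -3)) + 106 = 48*(6*2) + 106 = 48*12 + 106 = 576 + 106 = 682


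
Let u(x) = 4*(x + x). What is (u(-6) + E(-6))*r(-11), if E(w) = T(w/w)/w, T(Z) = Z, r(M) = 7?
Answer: -2023/6 ≈ -337.17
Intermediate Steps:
u(x) = 8*x (u(x) = 4*(2*x) = 8*x)
E(w) = 1/w (E(w) = (w/w)/w = 1/w)
(u(-6) + E(-6))*r(-11) = (8*(-6) + 1/(-6))*7 = (-48 - 1/6)*7 = -289/6*7 = -2023/6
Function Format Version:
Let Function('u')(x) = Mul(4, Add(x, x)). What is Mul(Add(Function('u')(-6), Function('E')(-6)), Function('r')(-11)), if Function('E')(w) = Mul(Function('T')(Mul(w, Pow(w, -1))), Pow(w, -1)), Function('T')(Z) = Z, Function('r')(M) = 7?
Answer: Rational(-2023, 6) ≈ -337.17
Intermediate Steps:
Function('u')(x) = Mul(8, x) (Function('u')(x) = Mul(4, Mul(2, x)) = Mul(8, x))
Function('E')(w) = Pow(w, -1) (Function('E')(w) = Mul(Mul(w, Pow(w, -1)), Pow(w, -1)) = Mul(1, Pow(w, -1)) = Pow(w, -1))
Mul(Add(Function('u')(-6), Function('E')(-6)), Function('r')(-11)) = Mul(Add(Mul(8, -6), Pow(-6, -1)), 7) = Mul(Add(-48, Rational(-1, 6)), 7) = Mul(Rational(-289, 6), 7) = Rational(-2023, 6)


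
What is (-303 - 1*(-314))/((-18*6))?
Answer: -11/108 ≈ -0.10185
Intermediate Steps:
(-303 - 1*(-314))/((-18*6)) = (-303 + 314)/(-108) = 11*(-1/108) = -11/108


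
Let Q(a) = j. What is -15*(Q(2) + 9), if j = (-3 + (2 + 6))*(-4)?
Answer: 165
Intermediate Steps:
j = -20 (j = (-3 + 8)*(-4) = 5*(-4) = -20)
Q(a) = -20
-15*(Q(2) + 9) = -15*(-20 + 9) = -15*(-11) = 165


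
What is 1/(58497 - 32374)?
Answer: 1/26123 ≈ 3.8280e-5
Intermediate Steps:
1/(58497 - 32374) = 1/26123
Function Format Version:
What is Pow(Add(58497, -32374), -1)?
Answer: Rational(1, 26123) ≈ 3.8280e-5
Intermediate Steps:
Pow(Add(58497, -32374), -1) = Pow(26123, -1) = Rational(1, 26123)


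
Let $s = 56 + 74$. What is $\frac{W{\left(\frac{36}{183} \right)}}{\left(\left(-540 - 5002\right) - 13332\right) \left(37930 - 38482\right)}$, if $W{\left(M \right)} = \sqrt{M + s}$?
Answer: $\frac{19 \sqrt{1342}}{635525328} \approx 1.0952 \cdot 10^{-6}$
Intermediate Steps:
$s = 130$
$W{\left(M \right)} = \sqrt{130 + M}$ ($W{\left(M \right)} = \sqrt{M + 130} = \sqrt{130 + M}$)
$\frac{W{\left(\frac{36}{183} \right)}}{\left(\left(-540 - 5002\right) - 13332\right) \left(37930 - 38482\right)} = \frac{\sqrt{130 + \frac{36}{183}}}{\left(\left(-540 - 5002\right) - 13332\right) \left(37930 - 38482\right)} = \frac{\sqrt{130 + 36 \cdot \frac{1}{183}}}{\left(-5542 - 13332\right) \left(-552\right)} = \frac{\sqrt{130 + \frac{12}{61}}}{\left(-18874\right) \left(-552\right)} = \frac{\sqrt{\frac{7942}{61}}}{10418448} = \frac{19 \sqrt{1342}}{61} \cdot \frac{1}{10418448} = \frac{19 \sqrt{1342}}{635525328}$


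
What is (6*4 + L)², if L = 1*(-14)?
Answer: 100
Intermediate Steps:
L = -14
(6*4 + L)² = (6*4 - 14)² = (24 - 14)² = 10² = 100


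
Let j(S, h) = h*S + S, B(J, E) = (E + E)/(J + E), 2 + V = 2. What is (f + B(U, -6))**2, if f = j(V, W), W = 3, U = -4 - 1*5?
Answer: 16/25 ≈ 0.64000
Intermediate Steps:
U = -9 (U = -4 - 5 = -9)
V = 0 (V = -2 + 2 = 0)
B(J, E) = 2*E/(E + J) (B(J, E) = (2*E)/(E + J) = 2*E/(E + J))
j(S, h) = S + S*h (j(S, h) = S*h + S = S + S*h)
f = 0 (f = 0*(1 + 3) = 0*4 = 0)
(f + B(U, -6))**2 = (0 + 2*(-6)/(-6 - 9))**2 = (0 + 2*(-6)/(-15))**2 = (0 + 2*(-6)*(-1/15))**2 = (0 + 4/5)**2 = (4/5)**2 = 16/25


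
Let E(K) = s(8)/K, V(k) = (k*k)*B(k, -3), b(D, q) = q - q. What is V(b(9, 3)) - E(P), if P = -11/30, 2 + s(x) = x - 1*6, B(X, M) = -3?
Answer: 0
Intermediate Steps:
b(D, q) = 0
V(k) = -3*k² (V(k) = (k*k)*(-3) = k²*(-3) = -3*k²)
s(x) = -8 + x (s(x) = -2 + (x - 1*6) = -2 + (x - 6) = -2 + (-6 + x) = -8 + x)
P = -11/30 (P = -11*1/30 = -11/30 ≈ -0.36667)
E(K) = 0 (E(K) = (-8 + 8)/K = 0/K = 0)
V(b(9, 3)) - E(P) = -3*0² - 1*0 = -3*0 + 0 = 0 + 0 = 0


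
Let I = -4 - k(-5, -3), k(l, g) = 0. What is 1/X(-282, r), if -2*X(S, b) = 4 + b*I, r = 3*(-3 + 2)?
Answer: -1/8 ≈ -0.12500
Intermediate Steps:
r = -3 (r = 3*(-1) = -3)
I = -4 (I = -4 - 1*0 = -4 + 0 = -4)
X(S, b) = -2 + 2*b (X(S, b) = -(4 + b*(-4))/2 = -(4 - 4*b)/2 = -2 + 2*b)
1/X(-282, r) = 1/(-2 + 2*(-3)) = 1/(-2 - 6) = 1/(-8) = -1/8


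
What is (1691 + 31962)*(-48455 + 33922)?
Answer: -489079049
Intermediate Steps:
(1691 + 31962)*(-48455 + 33922) = 33653*(-14533) = -489079049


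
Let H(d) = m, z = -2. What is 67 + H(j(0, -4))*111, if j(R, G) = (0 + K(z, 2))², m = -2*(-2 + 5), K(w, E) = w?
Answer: -599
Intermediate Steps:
m = -6 (m = -2*3 = -6)
j(R, G) = 4 (j(R, G) = (0 - 2)² = (-2)² = 4)
H(d) = -6
67 + H(j(0, -4))*111 = 67 - 6*111 = 67 - 666 = -599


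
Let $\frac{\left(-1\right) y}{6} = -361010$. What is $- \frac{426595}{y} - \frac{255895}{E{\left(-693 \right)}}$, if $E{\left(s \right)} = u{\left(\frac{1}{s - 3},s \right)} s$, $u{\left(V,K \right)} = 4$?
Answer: $\frac{354552181}{3848922} \approx 92.117$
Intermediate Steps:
$E{\left(s \right)} = 4 s$
$y = 2166060$ ($y = \left(-6\right) \left(-361010\right) = 2166060$)
$- \frac{426595}{y} - \frac{255895}{E{\left(-693 \right)}} = - \frac{426595}{2166060} - \frac{255895}{4 \left(-693\right)} = \left(-426595\right) \frac{1}{2166060} - \frac{255895}{-2772} = - \frac{6563}{33324} - - \frac{255895}{2772} = - \frac{6563}{33324} + \frac{255895}{2772} = \frac{354552181}{3848922}$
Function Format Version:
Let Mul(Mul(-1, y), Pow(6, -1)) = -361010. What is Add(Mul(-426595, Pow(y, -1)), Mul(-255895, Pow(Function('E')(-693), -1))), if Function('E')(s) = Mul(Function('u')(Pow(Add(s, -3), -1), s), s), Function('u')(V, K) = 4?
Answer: Rational(354552181, 3848922) ≈ 92.117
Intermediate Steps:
Function('E')(s) = Mul(4, s)
y = 2166060 (y = Mul(-6, -361010) = 2166060)
Add(Mul(-426595, Pow(y, -1)), Mul(-255895, Pow(Function('E')(-693), -1))) = Add(Mul(-426595, Pow(2166060, -1)), Mul(-255895, Pow(Mul(4, -693), -1))) = Add(Mul(-426595, Rational(1, 2166060)), Mul(-255895, Pow(-2772, -1))) = Add(Rational(-6563, 33324), Mul(-255895, Rational(-1, 2772))) = Add(Rational(-6563, 33324), Rational(255895, 2772)) = Rational(354552181, 3848922)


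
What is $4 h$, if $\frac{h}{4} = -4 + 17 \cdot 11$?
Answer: $2928$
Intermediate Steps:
$h = 732$ ($h = 4 \left(-4 + 17 \cdot 11\right) = 4 \left(-4 + 187\right) = 4 \cdot 183 = 732$)
$4 h = 4 \cdot 732 = 2928$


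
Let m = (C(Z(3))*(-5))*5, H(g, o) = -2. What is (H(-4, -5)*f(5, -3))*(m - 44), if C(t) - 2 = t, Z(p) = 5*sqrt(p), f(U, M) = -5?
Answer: -940 - 1250*sqrt(3) ≈ -3105.1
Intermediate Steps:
C(t) = 2 + t
m = -50 - 125*sqrt(3) (m = ((2 + 5*sqrt(3))*(-5))*5 = (-10 - 25*sqrt(3))*5 = -50 - 125*sqrt(3) ≈ -266.51)
(H(-4, -5)*f(5, -3))*(m - 44) = (-2*(-5))*((-50 - 125*sqrt(3)) - 44) = 10*(-94 - 125*sqrt(3)) = -940 - 1250*sqrt(3)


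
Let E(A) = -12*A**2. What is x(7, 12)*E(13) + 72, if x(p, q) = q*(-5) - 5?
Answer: 131892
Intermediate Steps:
x(p, q) = -5 - 5*q (x(p, q) = -5*q - 5 = -5 - 5*q)
x(7, 12)*E(13) + 72 = (-5 - 5*12)*(-12*13**2) + 72 = (-5 - 60)*(-12*169) + 72 = -65*(-2028) + 72 = 131820 + 72 = 131892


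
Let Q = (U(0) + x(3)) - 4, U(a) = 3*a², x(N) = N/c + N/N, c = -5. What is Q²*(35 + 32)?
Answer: 21708/25 ≈ 868.32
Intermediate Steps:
x(N) = 1 - N/5 (x(N) = N/(-5) + N/N = N*(-⅕) + 1 = -N/5 + 1 = 1 - N/5)
Q = -18/5 (Q = (3*0² + (1 - ⅕*3)) - 4 = (3*0 + (1 - ⅗)) - 4 = (0 + ⅖) - 4 = ⅖ - 4 = -18/5 ≈ -3.6000)
Q²*(35 + 32) = (-18/5)²*(35 + 32) = (324/25)*67 = 21708/25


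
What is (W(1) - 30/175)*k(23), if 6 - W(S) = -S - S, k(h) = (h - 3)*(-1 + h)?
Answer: 24112/7 ≈ 3444.6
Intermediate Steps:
k(h) = (-1 + h)*(-3 + h) (k(h) = (-3 + h)*(-1 + h) = (-1 + h)*(-3 + h))
W(S) = 6 + 2*S (W(S) = 6 - (-S - S) = 6 - (-2)*S = 6 + 2*S)
(W(1) - 30/175)*k(23) = ((6 + 2*1) - 30/175)*(3 + 23**2 - 4*23) = ((6 + 2) - 30*1/175)*(3 + 529 - 92) = (8 - 6/35)*440 = (274/35)*440 = 24112/7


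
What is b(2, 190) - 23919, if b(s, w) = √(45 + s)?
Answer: -23919 + √47 ≈ -23912.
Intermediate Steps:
b(2, 190) - 23919 = √(45 + 2) - 23919 = √47 - 23919 = -23919 + √47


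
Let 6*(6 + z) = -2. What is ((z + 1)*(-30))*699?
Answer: 111840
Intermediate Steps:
z = -19/3 (z = -6 + (⅙)*(-2) = -6 - ⅓ = -19/3 ≈ -6.3333)
((z + 1)*(-30))*699 = ((-19/3 + 1)*(-30))*699 = -16/3*(-30)*699 = 160*699 = 111840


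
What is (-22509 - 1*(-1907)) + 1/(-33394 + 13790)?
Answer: -403881609/19604 ≈ -20602.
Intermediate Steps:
(-22509 - 1*(-1907)) + 1/(-33394 + 13790) = (-22509 + 1907) + 1/(-19604) = -20602 - 1/19604 = -403881609/19604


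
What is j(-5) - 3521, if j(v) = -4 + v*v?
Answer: -3500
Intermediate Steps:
j(v) = -4 + v²
j(-5) - 3521 = (-4 + (-5)²) - 3521 = (-4 + 25) - 3521 = 21 - 3521 = -3500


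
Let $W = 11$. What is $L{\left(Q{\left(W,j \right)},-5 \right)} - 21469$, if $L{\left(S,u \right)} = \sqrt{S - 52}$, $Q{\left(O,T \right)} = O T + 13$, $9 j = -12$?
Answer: $-21469 + \frac{i \sqrt{483}}{3} \approx -21469.0 + 7.3258 i$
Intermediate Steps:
$j = - \frac{4}{3}$ ($j = \frac{1}{9} \left(-12\right) = - \frac{4}{3} \approx -1.3333$)
$Q{\left(O,T \right)} = 13 + O T$
$L{\left(S,u \right)} = \sqrt{-52 + S}$
$L{\left(Q{\left(W,j \right)},-5 \right)} - 21469 = \sqrt{-52 + \left(13 + 11 \left(- \frac{4}{3}\right)\right)} - 21469 = \sqrt{-52 + \left(13 - \frac{44}{3}\right)} - 21469 = \sqrt{-52 - \frac{5}{3}} - 21469 = \sqrt{- \frac{161}{3}} - 21469 = \frac{i \sqrt{483}}{3} - 21469 = -21469 + \frac{i \sqrt{483}}{3}$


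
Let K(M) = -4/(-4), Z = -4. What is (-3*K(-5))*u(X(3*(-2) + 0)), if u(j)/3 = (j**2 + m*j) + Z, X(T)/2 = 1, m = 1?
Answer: -18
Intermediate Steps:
X(T) = 2 (X(T) = 2*1 = 2)
K(M) = 1 (K(M) = -4*(-1/4) = 1)
u(j) = -12 + 3*j + 3*j**2 (u(j) = 3*((j**2 + 1*j) - 4) = 3*((j**2 + j) - 4) = 3*((j + j**2) - 4) = 3*(-4 + j + j**2) = -12 + 3*j + 3*j**2)
(-3*K(-5))*u(X(3*(-2) + 0)) = (-3*1)*(-12 + 3*2 + 3*2**2) = -3*(-12 + 6 + 3*4) = -3*(-12 + 6 + 12) = -3*6 = -18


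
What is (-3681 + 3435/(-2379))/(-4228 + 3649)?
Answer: 2920178/459147 ≈ 6.3600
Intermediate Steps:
(-3681 + 3435/(-2379))/(-4228 + 3649) = (-3681 + 3435*(-1/2379))/(-579) = (-3681 - 1145/793)*(-1/579) = -2920178/793*(-1/579) = 2920178/459147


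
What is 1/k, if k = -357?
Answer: -1/357 ≈ -0.0028011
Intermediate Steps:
1/k = 1/(-357) = -1/357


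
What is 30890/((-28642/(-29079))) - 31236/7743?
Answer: 1159042914803/36962501 ≈ 31357.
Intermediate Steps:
30890/((-28642/(-29079))) - 31236/7743 = 30890/((-28642*(-1/29079))) - 31236*1/7743 = 30890/(28642/29079) - 10412/2581 = 30890*(29079/28642) - 10412/2581 = 449125155/14321 - 10412/2581 = 1159042914803/36962501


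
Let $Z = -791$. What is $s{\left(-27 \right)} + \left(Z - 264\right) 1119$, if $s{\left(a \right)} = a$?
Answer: $-1180572$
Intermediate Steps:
$s{\left(-27 \right)} + \left(Z - 264\right) 1119 = -27 + \left(-791 - 264\right) 1119 = -27 - 1180545 = -1180572$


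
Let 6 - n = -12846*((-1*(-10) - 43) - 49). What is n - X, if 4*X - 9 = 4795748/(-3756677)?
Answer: -15828652313473/15026708 ≈ -1.0534e+6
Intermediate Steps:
X = 29014345/15026708 (X = 9/4 + (4795748/(-3756677))/4 = 9/4 + (4795748*(-1/3756677))/4 = 9/4 + (¼)*(-4795748/3756677) = 9/4 - 1198937/3756677 = 29014345/15026708 ≈ 1.9309)
n = -1053366 (n = 6 - (-12846)*((-1*(-10) - 43) - 49) = 6 - (-12846)*((10 - 43) - 49) = 6 - (-12846)*(-33 - 49) = 6 - (-12846)*(-82) = 6 - 1*1053372 = 6 - 1053372 = -1053366)
n - X = -1053366 - 1*29014345/15026708 = -1053366 - 29014345/15026708 = -15828652313473/15026708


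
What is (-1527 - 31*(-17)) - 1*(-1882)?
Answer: 882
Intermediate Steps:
(-1527 - 31*(-17)) - 1*(-1882) = (-1527 - 1*(-527)) + 1882 = (-1527 + 527) + 1882 = -1000 + 1882 = 882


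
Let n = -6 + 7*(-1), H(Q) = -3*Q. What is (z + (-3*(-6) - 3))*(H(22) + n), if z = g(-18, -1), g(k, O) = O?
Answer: -1106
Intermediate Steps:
z = -1
n = -13 (n = -6 - 7 = -13)
(z + (-3*(-6) - 3))*(H(22) + n) = (-1 + (-3*(-6) - 3))*(-3*22 - 13) = (-1 + (18 - 3))*(-66 - 13) = (-1 + 15)*(-79) = 14*(-79) = -1106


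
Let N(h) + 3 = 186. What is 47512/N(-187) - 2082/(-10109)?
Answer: 480679814/1849947 ≈ 259.83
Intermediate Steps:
N(h) = 183 (N(h) = -3 + 186 = 183)
47512/N(-187) - 2082/(-10109) = 47512/183 - 2082/(-10109) = 47512*(1/183) - 2082*(-1/10109) = 47512/183 + 2082/10109 = 480679814/1849947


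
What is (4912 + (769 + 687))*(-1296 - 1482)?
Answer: -17690304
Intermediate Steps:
(4912 + (769 + 687))*(-1296 - 1482) = (4912 + 1456)*(-2778) = 6368*(-2778) = -17690304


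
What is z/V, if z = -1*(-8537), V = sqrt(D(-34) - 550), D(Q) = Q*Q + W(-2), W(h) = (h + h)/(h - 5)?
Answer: 8537*sqrt(29722)/4246 ≈ 346.63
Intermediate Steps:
W(h) = 2*h/(-5 + h) (W(h) = (2*h)/(-5 + h) = 2*h/(-5 + h))
D(Q) = 4/7 + Q**2 (D(Q) = Q*Q + 2*(-2)/(-5 - 2) = Q**2 + 2*(-2)/(-7) = Q**2 + 2*(-2)*(-1/7) = Q**2 + 4/7 = 4/7 + Q**2)
V = sqrt(29722)/7 (V = sqrt((4/7 + (-34)**2) - 550) = sqrt((4/7 + 1156) - 550) = sqrt(8096/7 - 550) = sqrt(4246/7) = sqrt(29722)/7 ≈ 24.629)
z = 8537
z/V = 8537/((sqrt(29722)/7)) = 8537*(sqrt(29722)/4246) = 8537*sqrt(29722)/4246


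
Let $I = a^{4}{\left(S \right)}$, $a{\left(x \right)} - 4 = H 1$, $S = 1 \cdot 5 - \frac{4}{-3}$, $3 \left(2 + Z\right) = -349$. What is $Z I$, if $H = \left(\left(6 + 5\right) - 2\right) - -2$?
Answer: $-5990625$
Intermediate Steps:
$Z = - \frac{355}{3}$ ($Z = -2 + \frac{1}{3} \left(-349\right) = -2 - \frac{349}{3} = - \frac{355}{3} \approx -118.33$)
$H = 11$ ($H = \left(11 - 2\right) + 2 = 9 + 2 = 11$)
$S = \frac{19}{3}$ ($S = 5 - - \frac{4}{3} = 5 + \frac{4}{3} = \frac{19}{3} \approx 6.3333$)
$a{\left(x \right)} = 15$ ($a{\left(x \right)} = 4 + 11 \cdot 1 = 4 + 11 = 15$)
$I = 50625$ ($I = 15^{4} = 50625$)
$Z I = \left(- \frac{355}{3}\right) 50625 = -5990625$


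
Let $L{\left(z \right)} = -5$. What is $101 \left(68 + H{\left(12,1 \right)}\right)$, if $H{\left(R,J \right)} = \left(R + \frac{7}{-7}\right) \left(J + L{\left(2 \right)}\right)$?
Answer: $2424$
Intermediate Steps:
$H{\left(R,J \right)} = \left(-1 + R\right) \left(-5 + J\right)$ ($H{\left(R,J \right)} = \left(R + \frac{7}{-7}\right) \left(J - 5\right) = \left(R + 7 \left(- \frac{1}{7}\right)\right) \left(-5 + J\right) = \left(R - 1\right) \left(-5 + J\right) = \left(-1 + R\right) \left(-5 + J\right)$)
$101 \left(68 + H{\left(12,1 \right)}\right) = 101 \left(68 + \left(5 - 1 - 60 + 1 \cdot 12\right)\right) = 101 \left(68 + \left(5 - 1 - 60 + 12\right)\right) = 101 \left(68 - 44\right) = 101 \cdot 24 = 2424$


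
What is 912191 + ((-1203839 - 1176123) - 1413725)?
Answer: -2881496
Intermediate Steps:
912191 + ((-1203839 - 1176123) - 1413725) = 912191 + (-2379962 - 1413725) = 912191 - 3793687 = -2881496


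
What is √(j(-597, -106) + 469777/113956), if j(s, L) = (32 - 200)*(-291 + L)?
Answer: √216541446189817/56978 ≈ 258.26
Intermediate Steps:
j(s, L) = 48888 - 168*L (j(s, L) = -168*(-291 + L) = 48888 - 168*L)
√(j(-597, -106) + 469777/113956) = √((48888 - 168*(-106)) + 469777/113956) = √((48888 + 17808) + 469777*(1/113956)) = √(66696 + 469777/113956) = √(7600879153/113956) = √216541446189817/56978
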